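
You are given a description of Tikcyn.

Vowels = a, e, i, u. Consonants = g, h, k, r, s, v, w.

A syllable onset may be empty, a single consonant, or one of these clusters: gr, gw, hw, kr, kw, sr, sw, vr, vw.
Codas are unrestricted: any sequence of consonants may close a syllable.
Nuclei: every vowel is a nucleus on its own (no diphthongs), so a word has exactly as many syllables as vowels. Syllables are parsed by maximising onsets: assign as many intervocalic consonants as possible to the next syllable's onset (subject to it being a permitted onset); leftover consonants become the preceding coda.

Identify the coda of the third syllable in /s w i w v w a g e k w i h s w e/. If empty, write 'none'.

none

Vowels present: i, a, e, i, e; each is a nucleus, giving 5 syllables.
V1 /i/ – V2 /a/: cluster /wvw/ — the longest permitted-onset suffix is /vw/; onset = /vw/, preceding coda = /w/.
V2 /a/ – V3 /e/: /g/ → onset of the next syllable (single consonants are always licit onsets).
V3 /e/ – V4 /i/: /kw/ is a licit onset in full, so it all attaches to the next syllable.
V4 /i/ – V5 /e/: /hsw/ — longest licit onset from the right is /sw/, leaving /h/ as coda.
Syllabification: swiw.vwa.ge.kwih.swe.
Syllable 3 is /ge/: onset /g/, nucleus /e/, coda ∅.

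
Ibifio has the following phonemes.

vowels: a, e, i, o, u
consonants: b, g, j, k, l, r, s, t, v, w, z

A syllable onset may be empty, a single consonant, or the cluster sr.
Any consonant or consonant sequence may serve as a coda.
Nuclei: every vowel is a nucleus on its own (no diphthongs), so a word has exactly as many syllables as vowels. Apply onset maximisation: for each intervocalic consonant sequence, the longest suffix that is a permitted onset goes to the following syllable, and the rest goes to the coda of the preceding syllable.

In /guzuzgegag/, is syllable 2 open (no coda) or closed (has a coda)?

closed

The vowels are u, u, e, a — 4 nuclei, so 4 syllables.
σ1/σ2 boundary: /z/ → onset of the next syllable (single consonants are always licit onsets).
σ2/σ3 boundary: /zg/ — longest licit onset from the right is /g/, leaving /z/ as coda.
σ3/σ4 boundary: just /g/ — single C goes to the following onset.
Syllabification: gu.zuz.ge.gag.
Syllable 2 is /zuz/ with coda /z/, so it is closed.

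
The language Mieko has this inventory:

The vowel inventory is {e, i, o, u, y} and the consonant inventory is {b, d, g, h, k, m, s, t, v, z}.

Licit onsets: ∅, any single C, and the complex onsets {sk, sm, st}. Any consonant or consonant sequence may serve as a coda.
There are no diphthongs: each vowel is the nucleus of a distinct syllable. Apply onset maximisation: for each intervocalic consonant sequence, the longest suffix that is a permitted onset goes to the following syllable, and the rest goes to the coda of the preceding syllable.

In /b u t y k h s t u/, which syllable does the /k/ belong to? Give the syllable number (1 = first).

2

Nuclei (vowels): u, y, u → 3 syllables.
Between /u/ (V1) and /y/ (V2): /t/ → onset of the next syllable (single consonants are always licit onsets).
Between /y/ (V2) and /u/ (V3): /khst/; trying suffixes from longest down, /st/ is the first permitted one, so coda /kh/ | onset /st/.
Result: bu.tykh.stu.
The /k/ is in the coda of syllable 2 (/tykh/).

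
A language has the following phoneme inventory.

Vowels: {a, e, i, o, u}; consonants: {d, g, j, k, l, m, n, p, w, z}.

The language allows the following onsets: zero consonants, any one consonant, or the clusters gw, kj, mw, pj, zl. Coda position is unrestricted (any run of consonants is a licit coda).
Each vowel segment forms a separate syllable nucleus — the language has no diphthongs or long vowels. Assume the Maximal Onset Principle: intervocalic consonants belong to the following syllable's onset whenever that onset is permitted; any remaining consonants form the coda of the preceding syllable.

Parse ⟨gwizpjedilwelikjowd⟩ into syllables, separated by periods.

Vowels present: i, e, i, e, i, o; each is a nucleus, giving 6 syllables.
Between /i/ (V1) and /e/ (V2): /zpj/; trying suffixes from longest down, /pj/ is the first permitted one, so coda /z/ | onset /pj/.
Between /e/ (V2) and /i/ (V3): just /d/ — single C goes to the following onset.
Between /i/ (V3) and /e/ (V4): cluster /lw/ — the longest permitted-onset suffix is /w/; onset = /w/, preceding coda = /l/.
Between /e/ (V4) and /i/ (V5): /l/ → onset of the next syllable (single consonants are always licit onsets).
Between /i/ (V5) and /o/ (V6): cluster /kj/ — /kj/ is itself a permitted onset, so the whole cluster goes right; preceding coda = ∅.

gwiz.pje.dil.we.li.kjowd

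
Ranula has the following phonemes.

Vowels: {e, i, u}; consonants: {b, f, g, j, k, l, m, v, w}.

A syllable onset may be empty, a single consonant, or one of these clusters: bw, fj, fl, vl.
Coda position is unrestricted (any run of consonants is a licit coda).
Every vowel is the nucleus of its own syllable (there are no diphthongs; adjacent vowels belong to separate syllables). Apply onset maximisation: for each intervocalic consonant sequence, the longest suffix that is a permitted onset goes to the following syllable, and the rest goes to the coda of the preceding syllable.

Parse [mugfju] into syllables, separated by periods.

mug.fju

Vowels present: u, u; each is a nucleus, giving 2 syllables.
V1 /u/ – V2 /u/: /gfj/ — longest licit onset from the right is /fj/, leaving /g/ as coda.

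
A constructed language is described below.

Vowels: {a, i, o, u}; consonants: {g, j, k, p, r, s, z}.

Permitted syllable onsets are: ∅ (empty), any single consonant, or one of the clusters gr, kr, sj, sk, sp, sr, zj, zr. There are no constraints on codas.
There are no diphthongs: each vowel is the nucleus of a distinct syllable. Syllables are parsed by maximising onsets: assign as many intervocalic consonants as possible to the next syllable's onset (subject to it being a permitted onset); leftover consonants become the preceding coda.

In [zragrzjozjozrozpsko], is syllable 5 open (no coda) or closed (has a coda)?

Nuclei (vowels): a, o, o, o, o → 5 syllables.
σ1/σ2 boundary: /grzj/ — longest licit onset from the right is /zj/, leaving /gr/ as coda.
σ2/σ3 boundary: /zj/ is a licit onset in full, so it all attaches to the next syllable.
σ3/σ4 boundary: /zr/ is a licit onset in full, so it all attaches to the next syllable.
σ4/σ5 boundary: /zpsk/ splits as /zp/ + /sk/ (/sk/ is the longest suffix that is a licit onset).
Putting it together: zragr.zjo.zjo.zrozp.sko.
Syllable 5 is /sko/; it ends in its nucleus with no coda, so it is open.

open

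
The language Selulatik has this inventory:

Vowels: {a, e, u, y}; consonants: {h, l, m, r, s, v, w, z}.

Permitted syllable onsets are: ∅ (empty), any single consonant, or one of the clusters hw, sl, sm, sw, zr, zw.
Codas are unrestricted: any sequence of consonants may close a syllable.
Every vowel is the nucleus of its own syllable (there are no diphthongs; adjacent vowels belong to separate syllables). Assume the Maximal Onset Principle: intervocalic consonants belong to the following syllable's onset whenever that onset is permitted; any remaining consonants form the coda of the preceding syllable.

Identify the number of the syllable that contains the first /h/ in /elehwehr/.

3

The vowels are e, e, e — 3 nuclei, so 3 syllables.
σ1/σ2 boundary: just /l/ — single C goes to the following onset.
σ2/σ3 boundary: /hw/ is a licit onset in full, so it all attaches to the next syllable.
So the parse is e.le.hwehr.
The first /h/ is in the onset of syllable 3 (/hwehr/).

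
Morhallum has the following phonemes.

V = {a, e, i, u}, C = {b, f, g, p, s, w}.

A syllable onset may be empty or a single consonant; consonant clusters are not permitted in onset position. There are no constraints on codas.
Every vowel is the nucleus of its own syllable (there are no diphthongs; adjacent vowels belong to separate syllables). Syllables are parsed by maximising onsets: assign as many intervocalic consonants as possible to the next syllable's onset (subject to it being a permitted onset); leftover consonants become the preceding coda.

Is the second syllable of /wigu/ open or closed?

The vowels are i, u — 2 nuclei, so 2 syllables.
σ1/σ2 boundary: just /g/ — single C goes to the following onset.
Putting it together: wi.gu.
Syllable 2 is /gu/; it ends in its nucleus with no coda, so it is open.

open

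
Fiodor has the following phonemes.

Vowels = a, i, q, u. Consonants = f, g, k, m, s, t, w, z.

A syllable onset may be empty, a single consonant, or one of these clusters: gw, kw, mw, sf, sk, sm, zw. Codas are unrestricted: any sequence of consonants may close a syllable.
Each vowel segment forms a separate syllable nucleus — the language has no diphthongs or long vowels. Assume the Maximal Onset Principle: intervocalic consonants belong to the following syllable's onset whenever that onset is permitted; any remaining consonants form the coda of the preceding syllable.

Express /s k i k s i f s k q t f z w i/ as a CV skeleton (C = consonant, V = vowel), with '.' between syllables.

CCVC.CVC.CCVCC.CCV

The vowels are i, i, q, i — 4 nuclei, so 4 syllables.
V1 /i/ – V2 /i/: cluster /ks/ — the longest permitted-onset suffix is /s/; onset = /s/, preceding coda = /k/.
V2 /i/ – V3 /q/: /fsk/ splits as /f/ + /sk/ (/sk/ is the longest suffix that is a licit onset).
V3 /q/ – V4 /i/: /tfzw/ — longest licit onset from the right is /zw/, leaving /tf/ as coda.
Syllabification: skik.sif.skqtf.zwi.
Mapping each syllable to C/V: /skik/ → CCVC, /sif/ → CVC, /skqtf/ → CCVCC, /zwi/ → CCV.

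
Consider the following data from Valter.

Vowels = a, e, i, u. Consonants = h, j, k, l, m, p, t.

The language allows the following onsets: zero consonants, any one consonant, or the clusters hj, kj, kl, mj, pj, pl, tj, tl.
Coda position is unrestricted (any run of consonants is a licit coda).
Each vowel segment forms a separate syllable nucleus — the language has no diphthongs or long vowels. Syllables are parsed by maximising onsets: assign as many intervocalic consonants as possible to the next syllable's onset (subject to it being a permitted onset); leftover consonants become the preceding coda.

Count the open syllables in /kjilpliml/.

Nuclei (vowels): i, i → 2 syllables.
Between /i/ (V1) and /i/ (V2): cluster /lpl/ — the longest permitted-onset suffix is /pl/; onset = /pl/, preceding coda = /l/.
Syllabification: kjil.pliml.
Classifying each syllable: /kjil/ (closed), /pliml/ (closed).
Open syllables: 0.

0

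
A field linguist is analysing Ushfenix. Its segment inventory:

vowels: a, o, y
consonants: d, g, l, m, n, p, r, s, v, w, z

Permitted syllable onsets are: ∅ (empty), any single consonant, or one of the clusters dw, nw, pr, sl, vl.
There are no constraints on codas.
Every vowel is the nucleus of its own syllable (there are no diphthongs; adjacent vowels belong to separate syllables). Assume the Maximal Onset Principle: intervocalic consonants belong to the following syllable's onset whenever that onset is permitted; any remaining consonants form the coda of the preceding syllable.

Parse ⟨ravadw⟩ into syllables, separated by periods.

ra.vadw

The vowels are a, a — 2 nuclei, so 2 syllables.
V1 /a/ – V2 /a/: just /v/ — single C goes to the following onset.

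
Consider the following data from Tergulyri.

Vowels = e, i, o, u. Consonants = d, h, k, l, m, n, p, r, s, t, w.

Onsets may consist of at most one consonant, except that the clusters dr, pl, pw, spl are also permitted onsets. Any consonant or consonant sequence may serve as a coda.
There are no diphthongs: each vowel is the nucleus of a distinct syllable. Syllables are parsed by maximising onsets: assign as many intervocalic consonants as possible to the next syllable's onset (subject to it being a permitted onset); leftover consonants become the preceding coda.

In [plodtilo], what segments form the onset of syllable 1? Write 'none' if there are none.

pl

The vowels are o, i, o — 3 nuclei, so 3 syllables.
σ1/σ2 boundary: /dt/ splits as /d/ + /t/ (/t/ is the longest suffix that is a licit onset).
σ2/σ3 boundary: just /l/ — single C goes to the following onset.
Putting it together: plod.ti.lo.
Syllable 1 is /plod/: onset /pl/, nucleus /o/, coda /d/.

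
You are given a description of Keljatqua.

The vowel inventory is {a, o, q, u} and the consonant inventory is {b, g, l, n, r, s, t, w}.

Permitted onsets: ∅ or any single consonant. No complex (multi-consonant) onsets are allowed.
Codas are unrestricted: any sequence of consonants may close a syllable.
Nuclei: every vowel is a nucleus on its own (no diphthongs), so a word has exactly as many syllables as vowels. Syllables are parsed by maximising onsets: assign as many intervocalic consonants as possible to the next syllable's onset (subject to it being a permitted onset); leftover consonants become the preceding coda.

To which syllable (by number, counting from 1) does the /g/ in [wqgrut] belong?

1

Vowels present: q, u; each is a nucleus, giving 2 syllables.
/q…u/ gap (V1→V2): /gr/ splits as /g/ + /r/ (/r/ is the longest suffix that is a licit onset).
Syllabification: wqg.rut.
The /g/ is in the coda of syllable 1 (/wqg/).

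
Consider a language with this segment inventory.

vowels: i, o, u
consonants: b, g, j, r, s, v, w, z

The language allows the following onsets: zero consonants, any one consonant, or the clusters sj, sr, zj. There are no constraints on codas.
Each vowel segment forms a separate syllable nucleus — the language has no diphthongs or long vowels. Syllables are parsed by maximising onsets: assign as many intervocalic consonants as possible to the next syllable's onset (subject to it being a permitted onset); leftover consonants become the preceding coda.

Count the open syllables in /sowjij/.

0

Nuclei (vowels): o, i → 2 syllables.
V1 /o/ – V2 /i/: /wj/ — longest licit onset from the right is /j/, leaving /w/ as coda.
Result: sow.jij.
Classifying each syllable: /sow/ (closed), /jij/ (closed).
Open syllables: 0.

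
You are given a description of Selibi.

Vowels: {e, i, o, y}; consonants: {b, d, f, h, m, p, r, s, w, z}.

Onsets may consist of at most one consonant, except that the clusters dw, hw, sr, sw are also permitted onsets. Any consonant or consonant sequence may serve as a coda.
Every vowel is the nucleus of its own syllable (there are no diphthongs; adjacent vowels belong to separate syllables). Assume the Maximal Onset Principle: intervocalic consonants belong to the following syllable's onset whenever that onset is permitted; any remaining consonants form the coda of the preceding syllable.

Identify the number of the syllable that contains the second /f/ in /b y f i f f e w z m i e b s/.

2

Nuclei (vowels): y, i, e, i, e → 5 syllables.
Between /y/ (V1) and /i/ (V2): /f/ → onset of the next syllable (single consonants are always licit onsets).
Between /i/ (V2) and /e/ (V3): cluster /ff/ — the longest permitted-onset suffix is /f/; onset = /f/, preceding coda = /f/.
Between /e/ (V3) and /i/ (V4): cluster /wzm/ — the longest permitted-onset suffix is /m/; onset = /m/, preceding coda = /wz/.
Between /i/ (V4) and /e/ (V5): no consonants, so the boundary falls immediately after /i/.
Putting it together: by.fif.fewz.mi.ebs.
The second /f/ is in the coda of syllable 2 (/fif/).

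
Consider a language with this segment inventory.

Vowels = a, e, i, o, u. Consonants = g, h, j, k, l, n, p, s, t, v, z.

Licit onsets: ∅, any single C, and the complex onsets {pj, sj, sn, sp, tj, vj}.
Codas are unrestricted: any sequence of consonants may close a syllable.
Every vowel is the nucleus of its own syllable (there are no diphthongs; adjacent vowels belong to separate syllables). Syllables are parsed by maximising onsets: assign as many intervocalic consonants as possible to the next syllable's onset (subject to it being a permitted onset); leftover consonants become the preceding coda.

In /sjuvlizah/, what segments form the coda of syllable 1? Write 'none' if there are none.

The vowels are u, i, a — 3 nuclei, so 3 syllables.
Between /u/ (V1) and /i/ (V2): /vl/; trying suffixes from longest down, /l/ is the first permitted one, so coda /v/ | onset /l/.
Between /i/ (V2) and /a/ (V3): just /z/ — single C goes to the following onset.
So the parse is sjuv.li.zah.
Syllable 1 is /sjuv/: onset /sj/, nucleus /u/, coda /v/.

v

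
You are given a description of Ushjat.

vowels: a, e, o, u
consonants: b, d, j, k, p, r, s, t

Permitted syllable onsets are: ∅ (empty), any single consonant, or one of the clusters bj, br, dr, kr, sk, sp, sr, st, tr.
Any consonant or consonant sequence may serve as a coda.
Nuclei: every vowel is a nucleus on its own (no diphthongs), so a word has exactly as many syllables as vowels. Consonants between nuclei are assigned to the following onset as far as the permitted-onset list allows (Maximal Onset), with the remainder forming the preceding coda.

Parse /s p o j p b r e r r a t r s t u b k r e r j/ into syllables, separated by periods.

spojp.brer.ratr.stub.krerj

The vowels are o, e, a, u, e — 5 nuclei, so 5 syllables.
σ1/σ2 boundary: /jpbr/ — longest licit onset from the right is /br/, leaving /jp/ as coda.
σ2/σ3 boundary: /rr/ splits as /r/ + /r/ (/r/ is the longest suffix that is a licit onset).
σ3/σ4 boundary: /trst/ — longest licit onset from the right is /st/, leaving /tr/ as coda.
σ4/σ5 boundary: /bkr/; trying suffixes from longest down, /kr/ is the first permitted one, so coda /b/ | onset /kr/.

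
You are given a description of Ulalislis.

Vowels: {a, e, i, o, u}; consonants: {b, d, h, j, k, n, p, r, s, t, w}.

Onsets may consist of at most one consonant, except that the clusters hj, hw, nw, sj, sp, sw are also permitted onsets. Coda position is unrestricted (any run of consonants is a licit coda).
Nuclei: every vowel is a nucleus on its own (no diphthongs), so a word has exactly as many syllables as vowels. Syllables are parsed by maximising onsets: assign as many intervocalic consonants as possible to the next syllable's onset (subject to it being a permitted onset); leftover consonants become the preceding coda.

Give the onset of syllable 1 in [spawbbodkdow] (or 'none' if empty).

Nuclei (vowels): a, o, o → 3 syllables.
σ1/σ2 boundary: /wbb/; trying suffixes from longest down, /b/ is the first permitted one, so coda /wb/ | onset /b/.
σ2/σ3 boundary: cluster /dkd/ — the longest permitted-onset suffix is /d/; onset = /d/, preceding coda = /dk/.
So the parse is spawb.bodk.dow.
Syllable 1 is /spawb/: onset /sp/, nucleus /a/, coda /wb/.

sp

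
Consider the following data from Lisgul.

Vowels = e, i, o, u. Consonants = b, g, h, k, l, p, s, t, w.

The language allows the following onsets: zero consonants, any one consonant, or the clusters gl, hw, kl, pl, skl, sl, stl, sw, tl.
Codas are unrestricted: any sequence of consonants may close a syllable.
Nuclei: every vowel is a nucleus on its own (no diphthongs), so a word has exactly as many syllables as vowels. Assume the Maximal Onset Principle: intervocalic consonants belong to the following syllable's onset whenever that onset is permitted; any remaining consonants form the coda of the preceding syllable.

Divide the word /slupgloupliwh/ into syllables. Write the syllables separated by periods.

slup.glo.u.pliwh

Vowels present: u, o, u, i; each is a nucleus, giving 4 syllables.
Between /u/ (V1) and /o/ (V2): cluster /pgl/ — the longest permitted-onset suffix is /gl/; onset = /gl/, preceding coda = /p/.
Between /o/ (V2) and /u/ (V3): hiatus — the boundary sits between the two vowels.
Between /u/ (V3) and /i/ (V4): cluster /pl/ — /pl/ is itself a permitted onset, so the whole cluster goes right; preceding coda = ∅.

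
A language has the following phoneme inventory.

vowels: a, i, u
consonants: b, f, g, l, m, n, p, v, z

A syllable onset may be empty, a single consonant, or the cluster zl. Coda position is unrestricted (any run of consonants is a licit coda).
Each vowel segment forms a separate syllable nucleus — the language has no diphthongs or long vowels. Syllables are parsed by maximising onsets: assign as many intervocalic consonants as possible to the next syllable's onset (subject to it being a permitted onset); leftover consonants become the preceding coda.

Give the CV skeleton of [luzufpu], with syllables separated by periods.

Nuclei (vowels): u, u, u → 3 syllables.
Between /u/ (V1) and /u/ (V2): just /z/ — single C goes to the following onset.
Between /u/ (V2) and /u/ (V3): /fp/; trying suffixes from longest down, /p/ is the first permitted one, so coda /f/ | onset /p/.
So the parse is lu.zuf.pu.
Mapping each syllable to C/V: /lu/ → CV, /zuf/ → CVC, /pu/ → CV.

CV.CVC.CV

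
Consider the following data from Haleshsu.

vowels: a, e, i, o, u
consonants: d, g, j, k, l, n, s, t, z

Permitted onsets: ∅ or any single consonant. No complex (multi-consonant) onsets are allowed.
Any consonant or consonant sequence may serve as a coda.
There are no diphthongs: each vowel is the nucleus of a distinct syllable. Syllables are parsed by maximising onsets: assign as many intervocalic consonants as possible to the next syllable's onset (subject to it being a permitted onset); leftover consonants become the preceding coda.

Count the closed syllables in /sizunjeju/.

1

Nuclei (vowels): i, u, e, u → 4 syllables.
σ1/σ2 boundary: /z/ → onset of the next syllable (single consonants are always licit onsets).
σ2/σ3 boundary: cluster /nj/ — the longest permitted-onset suffix is /j/; onset = /j/, preceding coda = /n/.
σ3/σ4 boundary: /j/ → onset of the next syllable (single consonants are always licit onsets).
Putting it together: si.zun.je.ju.
Classifying each syllable: /si/ (open), /zun/ (closed), /je/ (open), /ju/ (open).
Closed syllables: 1.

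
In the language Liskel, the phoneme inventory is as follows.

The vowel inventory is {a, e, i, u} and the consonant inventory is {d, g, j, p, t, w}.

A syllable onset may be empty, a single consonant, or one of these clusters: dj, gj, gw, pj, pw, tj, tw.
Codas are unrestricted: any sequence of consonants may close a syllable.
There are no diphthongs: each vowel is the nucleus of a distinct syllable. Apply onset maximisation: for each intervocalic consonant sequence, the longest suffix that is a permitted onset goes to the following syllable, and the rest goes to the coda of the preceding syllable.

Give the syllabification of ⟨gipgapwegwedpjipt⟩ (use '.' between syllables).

Nuclei (vowels): i, a, e, e, i → 5 syllables.
Between /i/ (V1) and /a/ (V2): /pg/ — longest licit onset from the right is /g/, leaving /p/ as coda.
Between /a/ (V2) and /e/ (V3): cluster /pw/ — /pw/ is itself a permitted onset, so the whole cluster goes right; preceding coda = ∅.
Between /e/ (V3) and /e/ (V4): /gw/ — entire cluster is a permitted onset → onset /gw/, coda ∅.
Between /e/ (V4) and /i/ (V5): /dpj/; trying suffixes from longest down, /pj/ is the first permitted one, so coda /d/ | onset /pj/.

gip.ga.pwe.gwed.pjipt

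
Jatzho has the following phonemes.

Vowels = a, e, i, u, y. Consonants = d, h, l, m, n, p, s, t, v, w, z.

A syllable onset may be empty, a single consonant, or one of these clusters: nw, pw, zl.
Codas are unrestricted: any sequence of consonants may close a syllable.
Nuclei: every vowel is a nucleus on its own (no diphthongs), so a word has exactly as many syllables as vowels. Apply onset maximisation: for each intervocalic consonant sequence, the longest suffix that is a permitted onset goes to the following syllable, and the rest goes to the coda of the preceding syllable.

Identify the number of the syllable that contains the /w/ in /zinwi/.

2

Nuclei (vowels): i, i → 2 syllables.
σ1/σ2 boundary: /nw/ — entire cluster is a permitted onset → onset /nw/, coda ∅.
So the parse is zi.nwi.
The /w/ is in the onset of syllable 2 (/nwi/).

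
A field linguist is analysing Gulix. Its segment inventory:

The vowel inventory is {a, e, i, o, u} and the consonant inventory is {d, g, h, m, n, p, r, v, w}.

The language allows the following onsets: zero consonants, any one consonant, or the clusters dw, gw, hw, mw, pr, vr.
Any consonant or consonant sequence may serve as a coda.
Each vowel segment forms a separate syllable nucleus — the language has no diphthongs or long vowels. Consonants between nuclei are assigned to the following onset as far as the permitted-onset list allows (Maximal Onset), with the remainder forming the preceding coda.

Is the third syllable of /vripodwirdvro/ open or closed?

closed

Vowels present: i, o, i, o; each is a nucleus, giving 4 syllables.
Between /i/ (V1) and /o/ (V2): /p/ → onset of the next syllable (single consonants are always licit onsets).
Between /o/ (V2) and /i/ (V3): cluster /dw/ — /dw/ is itself a permitted onset, so the whole cluster goes right; preceding coda = ∅.
Between /i/ (V3) and /o/ (V4): /rdvr/; trying suffixes from longest down, /vr/ is the first permitted one, so coda /rd/ | onset /vr/.
So the parse is vri.po.dwird.vro.
Syllable 3 is /dwird/ with coda /rd/, so it is closed.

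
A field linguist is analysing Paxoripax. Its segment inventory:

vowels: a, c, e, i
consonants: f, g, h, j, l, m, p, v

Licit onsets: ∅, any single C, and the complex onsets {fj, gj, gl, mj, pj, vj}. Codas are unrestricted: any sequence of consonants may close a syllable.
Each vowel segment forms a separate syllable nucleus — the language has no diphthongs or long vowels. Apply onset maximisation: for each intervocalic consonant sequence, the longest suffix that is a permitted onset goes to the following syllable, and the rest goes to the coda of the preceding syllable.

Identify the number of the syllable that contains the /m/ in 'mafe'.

1

The vowels are a, e — 2 nuclei, so 2 syllables.
V1 /a/ – V2 /e/: /f/ is a single consonant, so it becomes the next onset.
So the parse is ma.fe.
The /m/ is in the onset of syllable 1 (/ma/).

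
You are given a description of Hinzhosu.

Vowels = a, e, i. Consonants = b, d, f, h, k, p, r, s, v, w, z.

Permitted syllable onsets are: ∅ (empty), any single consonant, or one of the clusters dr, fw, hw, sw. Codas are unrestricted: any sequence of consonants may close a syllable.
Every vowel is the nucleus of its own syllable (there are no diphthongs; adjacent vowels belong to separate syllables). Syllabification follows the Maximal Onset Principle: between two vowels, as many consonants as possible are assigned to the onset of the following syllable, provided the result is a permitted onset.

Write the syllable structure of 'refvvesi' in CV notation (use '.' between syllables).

Nuclei (vowels): e, e, i → 3 syllables.
V1 /e/ – V2 /e/: /fvv/ splits as /fv/ + /v/ (/v/ is the longest suffix that is a licit onset).
V2 /e/ – V3 /i/: /s/ is a single consonant, so it becomes the next onset.
Syllabification: refv.ve.si.
Mapping each syllable to C/V: /refv/ → CVCC, /ve/ → CV, /si/ → CV.

CVCC.CV.CV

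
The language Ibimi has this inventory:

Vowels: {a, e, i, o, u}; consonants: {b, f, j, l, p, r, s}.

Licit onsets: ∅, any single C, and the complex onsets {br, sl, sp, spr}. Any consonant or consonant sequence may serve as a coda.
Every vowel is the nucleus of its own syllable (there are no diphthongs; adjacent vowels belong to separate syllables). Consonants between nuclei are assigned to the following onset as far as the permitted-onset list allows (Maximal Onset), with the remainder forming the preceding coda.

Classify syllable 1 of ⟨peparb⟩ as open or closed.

open

The vowels are e, a — 2 nuclei, so 2 syllables.
σ1/σ2 boundary: /p/ is a single consonant, so it becomes the next onset.
Result: pe.parb.
Syllable 1 is /pe/; it ends in its nucleus with no coda, so it is open.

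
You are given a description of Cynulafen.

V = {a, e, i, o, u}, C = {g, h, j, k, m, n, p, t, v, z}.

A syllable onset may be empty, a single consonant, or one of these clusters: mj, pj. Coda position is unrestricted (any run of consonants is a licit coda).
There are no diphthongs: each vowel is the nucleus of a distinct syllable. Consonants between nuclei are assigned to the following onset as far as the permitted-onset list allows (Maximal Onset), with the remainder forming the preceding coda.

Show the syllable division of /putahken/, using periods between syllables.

pu.tah.ken

Nuclei (vowels): u, a, e → 3 syllables.
Between /u/ (V1) and /a/ (V2): just /t/ — single C goes to the following onset.
Between /a/ (V2) and /e/ (V3): /hk/ splits as /h/ + /k/ (/k/ is the longest suffix that is a licit onset).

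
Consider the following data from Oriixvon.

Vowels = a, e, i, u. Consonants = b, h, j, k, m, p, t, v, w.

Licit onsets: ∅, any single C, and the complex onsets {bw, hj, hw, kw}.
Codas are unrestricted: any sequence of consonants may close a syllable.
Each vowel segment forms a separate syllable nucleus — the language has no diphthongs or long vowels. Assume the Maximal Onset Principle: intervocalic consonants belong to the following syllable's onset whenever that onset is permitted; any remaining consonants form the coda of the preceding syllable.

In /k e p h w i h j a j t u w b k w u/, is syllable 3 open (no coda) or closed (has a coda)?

Nuclei (vowels): e, i, a, u, u → 5 syllables.
Between /e/ (V1) and /i/ (V2): /phw/ — longest licit onset from the right is /hw/, leaving /p/ as coda.
Between /i/ (V2) and /a/ (V3): cluster /hj/ — /hj/ is itself a permitted onset, so the whole cluster goes right; preceding coda = ∅.
Between /a/ (V3) and /u/ (V4): /jt/; trying suffixes from longest down, /t/ is the first permitted one, so coda /j/ | onset /t/.
Between /u/ (V4) and /u/ (V5): /wbkw/; trying suffixes from longest down, /kw/ is the first permitted one, so coda /wb/ | onset /kw/.
Putting it together: kep.hwi.hjaj.tuwb.kwu.
Syllable 3 is /hjaj/ with coda /j/, so it is closed.

closed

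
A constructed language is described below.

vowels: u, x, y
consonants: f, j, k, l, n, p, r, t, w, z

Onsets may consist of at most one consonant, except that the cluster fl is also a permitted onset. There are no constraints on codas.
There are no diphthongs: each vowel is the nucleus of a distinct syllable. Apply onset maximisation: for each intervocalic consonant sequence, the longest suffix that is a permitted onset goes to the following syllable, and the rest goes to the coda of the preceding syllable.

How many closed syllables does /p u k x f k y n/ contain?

Vowels present: u, x, y; each is a nucleus, giving 3 syllables.
V1 /u/ – V2 /x/: just /k/ — single C goes to the following onset.
V2 /x/ – V3 /y/: cluster /fk/ — the longest permitted-onset suffix is /k/; onset = /k/, preceding coda = /f/.
So the parse is pu.kxf.kyn.
Classifying each syllable: /pu/ (open), /kxf/ (closed), /kyn/ (closed).
Closed syllables: 2.

2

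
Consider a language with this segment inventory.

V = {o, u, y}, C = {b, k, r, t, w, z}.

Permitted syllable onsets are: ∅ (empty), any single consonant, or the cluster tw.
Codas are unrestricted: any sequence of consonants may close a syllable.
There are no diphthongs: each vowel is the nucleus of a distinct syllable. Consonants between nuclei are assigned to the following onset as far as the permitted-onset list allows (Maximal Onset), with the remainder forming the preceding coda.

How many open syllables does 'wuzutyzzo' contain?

3

Vowels present: u, u, y, o; each is a nucleus, giving 4 syllables.
V1 /u/ – V2 /u/: /z/ → onset of the next syllable (single consonants are always licit onsets).
V2 /u/ – V3 /y/: just /t/ — single C goes to the following onset.
V3 /y/ – V4 /o/: /zz/; trying suffixes from longest down, /z/ is the first permitted one, so coda /z/ | onset /z/.
Result: wu.zu.tyz.zo.
Classifying each syllable: /wu/ (open), /zu/ (open), /tyz/ (closed), /zo/ (open).
Open syllables: 3.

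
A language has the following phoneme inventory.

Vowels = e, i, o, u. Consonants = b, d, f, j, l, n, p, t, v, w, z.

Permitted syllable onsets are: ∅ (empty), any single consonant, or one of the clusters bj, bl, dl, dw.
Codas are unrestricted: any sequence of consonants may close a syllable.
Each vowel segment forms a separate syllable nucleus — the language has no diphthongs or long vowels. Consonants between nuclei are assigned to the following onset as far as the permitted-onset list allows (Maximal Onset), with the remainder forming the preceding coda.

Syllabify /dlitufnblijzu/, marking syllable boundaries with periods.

Nuclei (vowels): i, u, i, u → 4 syllables.
V1 /i/ – V2 /u/: /t/ is a single consonant, so it becomes the next onset.
V2 /u/ – V3 /i/: cluster /fnbl/ — the longest permitted-onset suffix is /bl/; onset = /bl/, preceding coda = /fn/.
V3 /i/ – V4 /u/: /jz/; trying suffixes from longest down, /z/ is the first permitted one, so coda /j/ | onset /z/.

dli.tufn.blij.zu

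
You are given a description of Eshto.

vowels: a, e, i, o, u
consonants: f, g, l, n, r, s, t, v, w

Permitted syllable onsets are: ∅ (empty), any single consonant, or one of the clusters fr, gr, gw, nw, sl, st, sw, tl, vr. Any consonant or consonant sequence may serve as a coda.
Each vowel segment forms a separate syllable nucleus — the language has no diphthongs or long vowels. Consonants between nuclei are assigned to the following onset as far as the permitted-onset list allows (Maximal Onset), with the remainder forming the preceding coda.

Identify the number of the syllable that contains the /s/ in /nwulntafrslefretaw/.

3

Vowels present: u, a, e, e, a; each is a nucleus, giving 5 syllables.
/u…a/ gap (V1→V2): /lnt/; trying suffixes from longest down, /t/ is the first permitted one, so coda /ln/ | onset /t/.
/a…e/ gap (V2→V3): /frsl/ — longest licit onset from the right is /sl/, leaving /fr/ as coda.
/e…e/ gap (V3→V4): /fr/ is a licit onset in full, so it all attaches to the next syllable.
/e…a/ gap (V4→V5): /t/ is a single consonant, so it becomes the next onset.
Result: nwuln.tafr.sle.fre.taw.
The /s/ is in the onset of syllable 3 (/sle/).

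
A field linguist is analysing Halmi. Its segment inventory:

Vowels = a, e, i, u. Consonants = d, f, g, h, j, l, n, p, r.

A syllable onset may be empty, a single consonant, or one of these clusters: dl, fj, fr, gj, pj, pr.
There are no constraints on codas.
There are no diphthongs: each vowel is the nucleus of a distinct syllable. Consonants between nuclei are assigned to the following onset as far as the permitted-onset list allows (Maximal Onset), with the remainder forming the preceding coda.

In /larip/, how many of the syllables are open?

Vowels present: a, i; each is a nucleus, giving 2 syllables.
σ1/σ2 boundary: /r/ is a single consonant, so it becomes the next onset.
Result: la.rip.
Classifying each syllable: /la/ (open), /rip/ (closed).
Open syllables: 1.

1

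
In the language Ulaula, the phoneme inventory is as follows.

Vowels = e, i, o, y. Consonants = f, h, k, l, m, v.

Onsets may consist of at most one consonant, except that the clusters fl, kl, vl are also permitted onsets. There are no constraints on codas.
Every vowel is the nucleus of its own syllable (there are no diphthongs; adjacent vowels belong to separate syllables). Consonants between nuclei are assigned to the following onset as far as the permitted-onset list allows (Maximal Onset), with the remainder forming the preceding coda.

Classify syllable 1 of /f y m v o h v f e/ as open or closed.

closed

The vowels are y, o, e — 3 nuclei, so 3 syllables.
σ1/σ2 boundary: /mv/; trying suffixes from longest down, /v/ is the first permitted one, so coda /m/ | onset /v/.
σ2/σ3 boundary: /hvf/ splits as /hv/ + /f/ (/f/ is the longest suffix that is a licit onset).
Putting it together: fym.vohv.fe.
Syllable 1 is /fym/ with coda /m/, so it is closed.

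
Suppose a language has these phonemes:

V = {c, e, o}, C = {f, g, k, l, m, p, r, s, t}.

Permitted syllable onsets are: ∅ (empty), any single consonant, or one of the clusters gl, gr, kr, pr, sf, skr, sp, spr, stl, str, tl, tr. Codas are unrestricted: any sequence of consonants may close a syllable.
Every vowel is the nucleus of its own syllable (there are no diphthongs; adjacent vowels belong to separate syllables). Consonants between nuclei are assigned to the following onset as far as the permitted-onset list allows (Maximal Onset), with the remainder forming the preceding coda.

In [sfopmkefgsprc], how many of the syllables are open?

Nuclei (vowels): o, e, c → 3 syllables.
Between /o/ (V1) and /e/ (V2): cluster /pmk/ — the longest permitted-onset suffix is /k/; onset = /k/, preceding coda = /pm/.
Between /e/ (V2) and /c/ (V3): /fgspr/ splits as /fg/ + /spr/ (/spr/ is the longest suffix that is a licit onset).
Putting it together: sfopm.kefg.sprc.
Classifying each syllable: /sfopm/ (closed), /kefg/ (closed), /sprc/ (open).
Open syllables: 1.

1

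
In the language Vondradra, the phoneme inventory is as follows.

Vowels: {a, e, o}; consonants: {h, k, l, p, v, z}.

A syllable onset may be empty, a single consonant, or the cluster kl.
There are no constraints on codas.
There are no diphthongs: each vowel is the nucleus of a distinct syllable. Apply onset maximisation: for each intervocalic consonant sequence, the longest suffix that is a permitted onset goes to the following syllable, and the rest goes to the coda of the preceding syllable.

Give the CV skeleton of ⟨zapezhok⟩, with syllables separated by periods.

CV.CVC.CVC

Nuclei (vowels): a, e, o → 3 syllables.
σ1/σ2 boundary: /p/ is a single consonant, so it becomes the next onset.
σ2/σ3 boundary: /zh/ — longest licit onset from the right is /h/, leaving /z/ as coda.
Putting it together: za.pez.hok.
Mapping each syllable to C/V: /za/ → CV, /pez/ → CVC, /hok/ → CVC.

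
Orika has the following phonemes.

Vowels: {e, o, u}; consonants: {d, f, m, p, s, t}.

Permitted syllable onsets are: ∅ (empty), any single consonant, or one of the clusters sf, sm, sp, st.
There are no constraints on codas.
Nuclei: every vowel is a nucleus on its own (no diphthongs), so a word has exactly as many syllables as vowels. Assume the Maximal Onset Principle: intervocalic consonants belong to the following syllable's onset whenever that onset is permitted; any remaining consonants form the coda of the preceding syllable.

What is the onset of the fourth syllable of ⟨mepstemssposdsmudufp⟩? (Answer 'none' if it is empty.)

sm

The vowels are e, e, o, u, u — 5 nuclei, so 5 syllables.
/e…e/ gap (V1→V2): /pst/; trying suffixes from longest down, /st/ is the first permitted one, so coda /p/ | onset /st/.
/e…o/ gap (V2→V3): /mssp/; trying suffixes from longest down, /sp/ is the first permitted one, so coda /ms/ | onset /sp/.
/o…u/ gap (V3→V4): /sdsm/; trying suffixes from longest down, /sm/ is the first permitted one, so coda /sd/ | onset /sm/.
/u…u/ gap (V4→V5): /d/ is a single consonant, so it becomes the next onset.
Putting it together: mep.stems.sposd.smu.dufp.
Syllable 4 is /smu/: onset /sm/, nucleus /u/, coda ∅.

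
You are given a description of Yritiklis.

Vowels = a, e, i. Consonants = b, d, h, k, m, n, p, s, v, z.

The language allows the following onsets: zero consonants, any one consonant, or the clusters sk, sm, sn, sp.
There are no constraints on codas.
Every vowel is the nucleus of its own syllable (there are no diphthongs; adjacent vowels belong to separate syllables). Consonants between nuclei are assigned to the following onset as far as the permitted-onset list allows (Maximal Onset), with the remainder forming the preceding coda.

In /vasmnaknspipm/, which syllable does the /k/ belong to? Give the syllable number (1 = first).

2

The vowels are a, a, i — 3 nuclei, so 3 syllables.
Between /a/ (V1) and /a/ (V2): /smn/; trying suffixes from longest down, /n/ is the first permitted one, so coda /sm/ | onset /n/.
Between /a/ (V2) and /i/ (V3): /knsp/ — longest licit onset from the right is /sp/, leaving /kn/ as coda.
Putting it together: vasm.nakn.spipm.
The /k/ is in the coda of syllable 2 (/nakn/).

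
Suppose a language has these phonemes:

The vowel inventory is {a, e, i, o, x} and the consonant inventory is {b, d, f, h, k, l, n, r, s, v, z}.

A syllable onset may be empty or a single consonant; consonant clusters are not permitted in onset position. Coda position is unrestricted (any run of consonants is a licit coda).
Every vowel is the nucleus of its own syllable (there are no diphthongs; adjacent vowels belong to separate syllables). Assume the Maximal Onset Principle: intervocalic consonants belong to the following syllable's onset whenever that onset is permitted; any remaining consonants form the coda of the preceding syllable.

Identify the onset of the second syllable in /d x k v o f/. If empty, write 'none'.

v

Nuclei (vowels): x, o → 2 syllables.
V1 /x/ – V2 /o/: /kv/; trying suffixes from longest down, /v/ is the first permitted one, so coda /k/ | onset /v/.
Result: dxk.vof.
Syllable 2 is /vof/: onset /v/, nucleus /o/, coda /f/.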